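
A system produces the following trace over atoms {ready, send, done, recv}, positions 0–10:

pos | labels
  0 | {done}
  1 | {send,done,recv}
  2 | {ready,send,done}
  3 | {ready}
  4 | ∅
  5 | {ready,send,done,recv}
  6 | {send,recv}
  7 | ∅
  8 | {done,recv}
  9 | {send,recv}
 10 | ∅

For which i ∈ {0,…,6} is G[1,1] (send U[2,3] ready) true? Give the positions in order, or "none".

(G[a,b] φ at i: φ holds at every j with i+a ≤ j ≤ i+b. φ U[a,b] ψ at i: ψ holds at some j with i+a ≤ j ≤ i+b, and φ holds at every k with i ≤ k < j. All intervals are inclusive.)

0

Evaluate at each i in [0,6]:
  i=0: ✓ (all of [1,1])
  i=1: ✗ (fails at j=2)
  i=2: ✗ (fails at j=3)
  i=3: ✗ (fails at j=4)
  i=4: ✗ (fails at j=5)
  i=5: ✗ (fails at j=6)
  i=6: ✗ (fails at j=7)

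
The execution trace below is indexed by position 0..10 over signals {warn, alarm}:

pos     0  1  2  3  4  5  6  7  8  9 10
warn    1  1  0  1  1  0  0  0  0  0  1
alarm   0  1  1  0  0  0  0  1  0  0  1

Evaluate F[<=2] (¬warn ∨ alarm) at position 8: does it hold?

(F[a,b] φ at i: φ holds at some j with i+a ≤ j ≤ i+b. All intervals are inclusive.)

Check (¬warn ∨ alarm) at each j in [8,10]:
  j=8: true
  j=9: true
  j=10: true
Found at j=8 → formula holds.

Holds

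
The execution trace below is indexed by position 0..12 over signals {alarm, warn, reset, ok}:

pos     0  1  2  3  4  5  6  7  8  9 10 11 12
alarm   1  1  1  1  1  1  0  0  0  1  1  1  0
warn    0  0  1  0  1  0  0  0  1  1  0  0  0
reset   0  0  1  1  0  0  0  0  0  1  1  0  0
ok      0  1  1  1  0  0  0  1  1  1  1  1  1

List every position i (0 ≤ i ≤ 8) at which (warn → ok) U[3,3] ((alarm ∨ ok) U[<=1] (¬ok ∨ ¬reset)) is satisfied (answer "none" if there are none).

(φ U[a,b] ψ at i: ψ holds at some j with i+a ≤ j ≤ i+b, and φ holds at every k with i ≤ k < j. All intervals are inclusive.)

Evaluate at each i in [0,8]:
  i=0: ✓ (rhs at j=3; lhs holds on [0,2])
  i=1: ✓ (rhs at j=4; lhs holds on [1,3])
  i=2: ✗ (lhs fails at k=4 before rhs at j=5)
  i=3: ✗ (lhs fails at k=4 before rhs at j=6)
  i=4: ✗ (lhs fails at k=4 before rhs at j=7)
  i=5: ✓ (rhs at j=8; lhs holds on [5,7])
  i=6: ✗ (no rhs in [9,9])
  i=7: ✓ (rhs at j=10; lhs holds on [7,9])
  i=8: ✓ (rhs at j=11; lhs holds on [8,10])

0, 1, 5, 7, 8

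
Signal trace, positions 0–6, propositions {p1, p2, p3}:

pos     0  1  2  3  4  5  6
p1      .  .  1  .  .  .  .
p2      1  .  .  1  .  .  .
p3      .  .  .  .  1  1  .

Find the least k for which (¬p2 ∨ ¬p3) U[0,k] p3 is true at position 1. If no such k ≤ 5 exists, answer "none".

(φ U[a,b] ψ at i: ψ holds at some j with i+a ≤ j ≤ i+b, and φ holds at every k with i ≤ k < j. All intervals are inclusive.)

Need earliest j ≥ 1 with p3, and (¬p2 ∨ ¬p3) at every k in [1,j-1].
  j=1: rhs fails.
  j=2: rhs fails.
  j=3: rhs fails.
  j=4: rhs holds; lhs holds on [1,3]. k = 3.

3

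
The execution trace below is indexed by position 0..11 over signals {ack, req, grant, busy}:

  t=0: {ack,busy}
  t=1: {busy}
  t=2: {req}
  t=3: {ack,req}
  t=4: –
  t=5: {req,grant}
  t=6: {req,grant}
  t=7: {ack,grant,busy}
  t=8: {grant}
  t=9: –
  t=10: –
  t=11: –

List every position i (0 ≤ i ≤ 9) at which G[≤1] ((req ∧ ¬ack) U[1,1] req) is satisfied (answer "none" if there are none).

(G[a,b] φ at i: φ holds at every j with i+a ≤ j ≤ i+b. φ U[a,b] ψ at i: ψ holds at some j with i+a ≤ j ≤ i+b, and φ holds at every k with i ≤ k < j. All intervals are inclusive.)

none

Evaluate at each i in [0,9]:
  i=0: ✗ (fails at j=0)
  i=1: ✗ (fails at j=1)
  i=2: ✗ (fails at j=3)
  i=3: ✗ (fails at j=3)
  i=4: ✗ (fails at j=4)
  i=5: ✗ (fails at j=6)
  i=6: ✗ (fails at j=6)
  i=7: ✗ (fails at j=7)
  i=8: ✗ (fails at j=8)
  i=9: ✗ (fails at j=9)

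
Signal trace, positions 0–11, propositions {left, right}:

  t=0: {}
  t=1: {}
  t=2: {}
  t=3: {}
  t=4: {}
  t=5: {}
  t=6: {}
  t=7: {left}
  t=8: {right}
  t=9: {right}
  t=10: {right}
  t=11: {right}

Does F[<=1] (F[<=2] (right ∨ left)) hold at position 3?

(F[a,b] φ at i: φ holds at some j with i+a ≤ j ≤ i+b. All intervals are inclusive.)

Check F[<=2] (right ∨ left) at each j in [3,4]:
  j=3: fails (none in [3,5])
  j=4: fails (none in [4,6])
No position in the window satisfies it → formula fails.

Does not hold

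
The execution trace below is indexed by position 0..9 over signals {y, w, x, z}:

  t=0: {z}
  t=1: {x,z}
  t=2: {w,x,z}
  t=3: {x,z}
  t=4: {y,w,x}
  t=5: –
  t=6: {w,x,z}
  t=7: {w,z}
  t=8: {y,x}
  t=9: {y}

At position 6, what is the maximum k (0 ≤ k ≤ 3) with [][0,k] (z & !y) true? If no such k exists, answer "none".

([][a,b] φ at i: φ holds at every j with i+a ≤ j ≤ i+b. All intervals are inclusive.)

(z & !y) must hold from j=6 onward; find where it first fails.
  j=6: holds
  j=7: holds
  j=8: fails
Holds on [6,7], so largest k = 1.

1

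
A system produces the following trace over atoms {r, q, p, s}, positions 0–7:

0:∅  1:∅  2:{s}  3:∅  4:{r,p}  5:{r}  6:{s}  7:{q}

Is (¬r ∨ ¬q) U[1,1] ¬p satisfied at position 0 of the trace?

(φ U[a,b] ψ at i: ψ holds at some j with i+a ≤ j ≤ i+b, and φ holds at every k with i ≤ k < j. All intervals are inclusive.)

Yes

Need some j in [1,1] with ¬p, and (¬r ∨ ¬q) at every k in [0,j-1].
  j=1: ¬p holds; (¬r ∨ ¬q) holds at every k in [0,0] → satisfied.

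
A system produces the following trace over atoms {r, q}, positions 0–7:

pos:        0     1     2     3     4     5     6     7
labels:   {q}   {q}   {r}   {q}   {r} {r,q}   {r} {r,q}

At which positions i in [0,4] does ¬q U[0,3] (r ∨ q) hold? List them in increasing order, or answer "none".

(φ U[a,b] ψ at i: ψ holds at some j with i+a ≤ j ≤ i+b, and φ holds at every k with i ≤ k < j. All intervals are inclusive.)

0, 1, 2, 3, 4

Evaluate at each i in [0,4]:
  i=0: ✓ (rhs at j=0)
  i=1: ✓ (rhs at j=1)
  i=2: ✓ (rhs at j=2)
  i=3: ✓ (rhs at j=3)
  i=4: ✓ (rhs at j=4)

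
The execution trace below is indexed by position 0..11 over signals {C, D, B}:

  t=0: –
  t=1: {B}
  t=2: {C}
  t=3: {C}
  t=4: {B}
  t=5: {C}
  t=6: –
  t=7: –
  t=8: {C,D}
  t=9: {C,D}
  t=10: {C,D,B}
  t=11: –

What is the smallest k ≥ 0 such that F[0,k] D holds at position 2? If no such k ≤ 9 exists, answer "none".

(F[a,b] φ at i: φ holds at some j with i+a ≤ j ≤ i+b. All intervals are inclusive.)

Scan j = 2,3,… for D:
  j=2: fails
  j=3: fails
  j=4: fails
  j=5: fails
  j=6: fails
  j=7: fails
  j=8: holds
First hit at j=8, so smallest k = 8-2 = 6.

6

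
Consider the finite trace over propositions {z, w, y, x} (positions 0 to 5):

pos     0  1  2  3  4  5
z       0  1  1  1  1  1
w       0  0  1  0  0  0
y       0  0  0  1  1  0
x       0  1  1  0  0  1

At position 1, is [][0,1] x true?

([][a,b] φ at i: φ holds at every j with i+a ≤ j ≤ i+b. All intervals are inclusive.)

Yes

Check x at every j in [1,2]:
  j=1: true
  j=2: true
All positions satisfy it → formula holds.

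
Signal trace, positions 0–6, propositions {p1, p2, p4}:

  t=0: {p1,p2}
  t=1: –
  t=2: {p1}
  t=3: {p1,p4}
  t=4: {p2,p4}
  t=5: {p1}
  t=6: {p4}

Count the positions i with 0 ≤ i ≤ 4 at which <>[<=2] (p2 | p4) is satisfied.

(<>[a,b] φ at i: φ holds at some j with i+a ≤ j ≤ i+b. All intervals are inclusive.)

5

Evaluate at each i in [0,4]:
  i=0: ✓ (witness j=0)
  i=1: ✓ (witness j=3)
  i=2: ✓ (witness j=3)
  i=3: ✓ (witness j=3)
  i=4: ✓ (witness j=4)
Positions where it holds: {0, 1, 2, 3, 4} → 5.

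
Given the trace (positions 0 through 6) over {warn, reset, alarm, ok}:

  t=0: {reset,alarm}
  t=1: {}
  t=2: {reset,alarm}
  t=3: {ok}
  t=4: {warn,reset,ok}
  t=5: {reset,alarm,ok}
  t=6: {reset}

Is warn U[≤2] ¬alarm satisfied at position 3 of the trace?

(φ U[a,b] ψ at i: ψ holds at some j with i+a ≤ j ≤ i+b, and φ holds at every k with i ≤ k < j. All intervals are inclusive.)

Need some j in [3,5] with ¬alarm, and warn at every k in [3,j-1].
  j=3: ¬alarm holds; no prefix to check → satisfied.

Yes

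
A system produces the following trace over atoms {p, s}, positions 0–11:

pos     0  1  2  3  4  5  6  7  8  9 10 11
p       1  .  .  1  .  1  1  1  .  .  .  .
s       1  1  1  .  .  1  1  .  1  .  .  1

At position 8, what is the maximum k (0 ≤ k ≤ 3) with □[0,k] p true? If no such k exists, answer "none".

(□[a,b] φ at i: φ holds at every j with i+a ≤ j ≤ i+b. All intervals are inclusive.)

none

p must hold from j=8 onward; find where it first fails.
  j=8: fails → no k works.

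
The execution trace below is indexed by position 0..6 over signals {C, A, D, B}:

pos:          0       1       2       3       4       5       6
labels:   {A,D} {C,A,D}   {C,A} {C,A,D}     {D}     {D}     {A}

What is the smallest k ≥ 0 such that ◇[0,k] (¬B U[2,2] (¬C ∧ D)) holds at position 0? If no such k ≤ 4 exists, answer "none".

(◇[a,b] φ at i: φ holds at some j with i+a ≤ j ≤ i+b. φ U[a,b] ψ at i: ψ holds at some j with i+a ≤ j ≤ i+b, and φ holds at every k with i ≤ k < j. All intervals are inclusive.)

Scan j = 0,1,… for (¬B U[2,2] (¬C ∧ D)):
  j=0: fails
  j=1: fails
  j=2: holds
First hit at j=2, so smallest k = 2-0 = 2.

2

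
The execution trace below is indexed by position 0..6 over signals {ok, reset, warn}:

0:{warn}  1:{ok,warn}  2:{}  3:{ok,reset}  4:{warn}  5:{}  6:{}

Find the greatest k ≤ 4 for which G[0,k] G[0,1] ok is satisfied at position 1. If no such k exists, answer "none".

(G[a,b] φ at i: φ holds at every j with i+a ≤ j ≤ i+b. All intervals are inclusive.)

G[0,1] ok must hold from j=1 onward; find where it first fails.
  j=1: fails → no k works.

none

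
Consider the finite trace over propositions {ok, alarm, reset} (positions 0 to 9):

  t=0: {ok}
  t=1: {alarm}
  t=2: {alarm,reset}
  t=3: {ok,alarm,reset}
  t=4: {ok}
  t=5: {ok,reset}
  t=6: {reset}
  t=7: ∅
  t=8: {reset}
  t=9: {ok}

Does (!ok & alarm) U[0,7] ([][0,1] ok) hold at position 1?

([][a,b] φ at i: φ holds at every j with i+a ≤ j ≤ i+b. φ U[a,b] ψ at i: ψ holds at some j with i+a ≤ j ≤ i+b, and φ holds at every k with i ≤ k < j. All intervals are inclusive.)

True

Need some j in [1,8] with [][0,1] ok, and (!ok & alarm) at every k in [1,j-1].
  j=1: [][0,1] ok — fails at 1.
  j=2: [][0,1] ok — fails at 2.
  j=3: [][0,1] ok holds; (!ok & alarm) holds at every k in [1,2] → satisfied.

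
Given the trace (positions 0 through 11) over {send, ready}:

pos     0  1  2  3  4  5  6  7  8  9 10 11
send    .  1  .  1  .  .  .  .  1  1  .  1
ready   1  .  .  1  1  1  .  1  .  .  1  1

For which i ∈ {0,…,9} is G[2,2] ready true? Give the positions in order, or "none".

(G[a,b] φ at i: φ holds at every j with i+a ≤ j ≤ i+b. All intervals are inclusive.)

1, 2, 3, 5, 8, 9

Evaluate at each i in [0,9]:
  i=0: ✗ (fails at j=2)
  i=1: ✓ (all of [3,3])
  i=2: ✓ (all of [4,4])
  i=3: ✓ (all of [5,5])
  i=4: ✗ (fails at j=6)
  i=5: ✓ (all of [7,7])
  i=6: ✗ (fails at j=8)
  i=7: ✗ (fails at j=9)
  i=8: ✓ (all of [10,10])
  i=9: ✓ (all of [11,11])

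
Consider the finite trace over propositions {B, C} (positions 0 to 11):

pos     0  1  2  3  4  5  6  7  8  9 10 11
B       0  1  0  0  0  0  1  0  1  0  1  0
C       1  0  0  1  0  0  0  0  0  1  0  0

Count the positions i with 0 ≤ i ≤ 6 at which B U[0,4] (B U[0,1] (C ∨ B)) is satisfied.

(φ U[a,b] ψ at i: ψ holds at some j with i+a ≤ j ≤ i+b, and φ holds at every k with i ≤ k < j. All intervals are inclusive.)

Evaluate at each i in [0,6]:
  i=0: ✓ (rhs at j=0)
  i=1: ✓ (rhs at j=1)
  i=2: ✗ (lhs fails at k=2 before rhs at j=3)
  i=3: ✓ (rhs at j=3)
  i=4: ✗ (lhs fails at k=4 before rhs at j=6)
  i=5: ✗ (lhs fails at k=5 before rhs at j=6)
  i=6: ✓ (rhs at j=6)
Positions where it holds: {0, 1, 3, 6} → 4.

4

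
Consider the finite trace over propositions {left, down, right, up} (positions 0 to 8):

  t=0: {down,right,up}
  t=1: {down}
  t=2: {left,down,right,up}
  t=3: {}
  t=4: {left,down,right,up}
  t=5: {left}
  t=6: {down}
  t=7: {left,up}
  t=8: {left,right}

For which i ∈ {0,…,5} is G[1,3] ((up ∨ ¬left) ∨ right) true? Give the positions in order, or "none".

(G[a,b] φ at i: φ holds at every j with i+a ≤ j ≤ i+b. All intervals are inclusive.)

0, 1, 5

Evaluate at each i in [0,5]:
  i=0: ✓ (all of [1,3])
  i=1: ✓ (all of [2,4])
  i=2: ✗ (fails at j=5)
  i=3: ✗ (fails at j=5)
  i=4: ✗ (fails at j=5)
  i=5: ✓ (all of [6,8])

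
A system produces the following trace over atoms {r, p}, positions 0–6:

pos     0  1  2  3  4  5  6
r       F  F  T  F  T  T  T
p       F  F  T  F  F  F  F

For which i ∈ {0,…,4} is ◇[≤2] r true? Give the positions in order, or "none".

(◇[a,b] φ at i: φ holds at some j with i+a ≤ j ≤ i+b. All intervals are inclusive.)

Evaluate at each i in [0,4]:
  i=0: ✓ (witness j=2)
  i=1: ✓ (witness j=2)
  i=2: ✓ (witness j=2)
  i=3: ✓ (witness j=4)
  i=4: ✓ (witness j=4)

0, 1, 2, 3, 4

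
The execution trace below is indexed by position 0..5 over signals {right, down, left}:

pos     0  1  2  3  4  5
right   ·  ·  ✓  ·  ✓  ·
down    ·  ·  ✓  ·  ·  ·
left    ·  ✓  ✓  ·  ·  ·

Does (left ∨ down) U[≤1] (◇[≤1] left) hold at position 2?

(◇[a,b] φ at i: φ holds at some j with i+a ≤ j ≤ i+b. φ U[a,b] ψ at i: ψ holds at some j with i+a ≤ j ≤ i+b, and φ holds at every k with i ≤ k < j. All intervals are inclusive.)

Holds

Need some j in [2,3] with ◇[≤1] left, and (left ∨ down) at every k in [2,j-1].
  j=2: ◇[≤1] left holds; no prefix to check → satisfied.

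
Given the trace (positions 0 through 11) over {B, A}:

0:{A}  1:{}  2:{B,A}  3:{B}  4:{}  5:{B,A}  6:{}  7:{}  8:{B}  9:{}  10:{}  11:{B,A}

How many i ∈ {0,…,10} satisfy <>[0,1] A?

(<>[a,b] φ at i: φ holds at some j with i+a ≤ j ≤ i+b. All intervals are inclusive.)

6

Evaluate at each i in [0,10]:
  i=0: ✓ (witness j=0)
  i=1: ✓ (witness j=2)
  i=2: ✓ (witness j=2)
  i=3: ✗ (none in [3,4])
  i=4: ✓ (witness j=5)
  i=5: ✓ (witness j=5)
  i=6: ✗ (none in [6,7])
  i=7: ✗ (none in [7,8])
  i=8: ✗ (none in [8,9])
  i=9: ✗ (none in [9,10])
  i=10: ✓ (witness j=11)
Positions where it holds: {0, 1, 2, 4, 5, 10} → 6.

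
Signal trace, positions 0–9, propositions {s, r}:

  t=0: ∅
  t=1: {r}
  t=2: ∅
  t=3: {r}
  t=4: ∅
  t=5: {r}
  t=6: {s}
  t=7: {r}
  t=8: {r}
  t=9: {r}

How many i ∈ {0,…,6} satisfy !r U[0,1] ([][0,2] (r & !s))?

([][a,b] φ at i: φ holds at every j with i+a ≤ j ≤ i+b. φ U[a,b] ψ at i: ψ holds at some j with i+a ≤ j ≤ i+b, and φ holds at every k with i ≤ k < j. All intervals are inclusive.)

Evaluate at each i in [0,6]:
  i=0: ✗ (no rhs in [0,1])
  i=1: ✗ (no rhs in [1,2])
  i=2: ✗ (no rhs in [2,3])
  i=3: ✗ (no rhs in [3,4])
  i=4: ✗ (no rhs in [4,5])
  i=5: ✗ (no rhs in [5,6])
  i=6: ✓ (rhs at j=7; lhs holds on [6,6])
Positions where it holds: {6} → 1.

1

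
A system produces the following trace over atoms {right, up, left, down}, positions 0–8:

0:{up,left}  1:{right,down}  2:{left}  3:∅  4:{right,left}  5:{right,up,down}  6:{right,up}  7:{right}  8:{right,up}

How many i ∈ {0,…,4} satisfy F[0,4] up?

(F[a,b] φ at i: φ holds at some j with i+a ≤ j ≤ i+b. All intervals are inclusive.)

Evaluate at each i in [0,4]:
  i=0: ✓ (witness j=0)
  i=1: ✓ (witness j=5)
  i=2: ✓ (witness j=5)
  i=3: ✓ (witness j=5)
  i=4: ✓ (witness j=5)
Positions where it holds: {0, 1, 2, 3, 4} → 5.

5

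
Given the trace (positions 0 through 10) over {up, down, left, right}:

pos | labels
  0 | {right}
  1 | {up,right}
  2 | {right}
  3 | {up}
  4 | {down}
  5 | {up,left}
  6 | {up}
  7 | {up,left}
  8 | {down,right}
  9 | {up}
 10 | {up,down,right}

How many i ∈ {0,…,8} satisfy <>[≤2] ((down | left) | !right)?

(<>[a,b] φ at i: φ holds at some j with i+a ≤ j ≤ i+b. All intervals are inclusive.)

Evaluate at each i in [0,8]:
  i=0: ✗ (none in [0,2])
  i=1: ✓ (witness j=3)
  i=2: ✓ (witness j=3)
  i=3: ✓ (witness j=3)
  i=4: ✓ (witness j=4)
  i=5: ✓ (witness j=5)
  i=6: ✓ (witness j=6)
  i=7: ✓ (witness j=7)
  i=8: ✓ (witness j=8)
Positions where it holds: {1, 2, 3, 4, 5, 6, 7, 8} → 8.

8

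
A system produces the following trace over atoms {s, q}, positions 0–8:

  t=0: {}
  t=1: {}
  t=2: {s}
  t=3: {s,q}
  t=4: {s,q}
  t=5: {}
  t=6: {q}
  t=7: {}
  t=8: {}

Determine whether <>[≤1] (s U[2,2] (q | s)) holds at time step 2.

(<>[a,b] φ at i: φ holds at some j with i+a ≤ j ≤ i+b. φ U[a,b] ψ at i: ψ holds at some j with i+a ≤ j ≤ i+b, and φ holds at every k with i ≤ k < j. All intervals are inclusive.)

Check (s U[2,2] (q | s)) at each j in [2,3]:
  j=2: holds
  j=3: fails
Found at j=2 → formula holds.

Holds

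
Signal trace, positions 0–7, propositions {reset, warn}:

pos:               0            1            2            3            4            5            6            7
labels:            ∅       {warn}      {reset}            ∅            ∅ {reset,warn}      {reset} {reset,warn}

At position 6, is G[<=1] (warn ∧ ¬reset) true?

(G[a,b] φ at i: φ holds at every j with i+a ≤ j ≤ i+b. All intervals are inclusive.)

Check (warn ∧ ¬reset) at every j in [6,7]:
  j=6: false
  j=7: false
Fails at j=6 → formula fails.

Does not hold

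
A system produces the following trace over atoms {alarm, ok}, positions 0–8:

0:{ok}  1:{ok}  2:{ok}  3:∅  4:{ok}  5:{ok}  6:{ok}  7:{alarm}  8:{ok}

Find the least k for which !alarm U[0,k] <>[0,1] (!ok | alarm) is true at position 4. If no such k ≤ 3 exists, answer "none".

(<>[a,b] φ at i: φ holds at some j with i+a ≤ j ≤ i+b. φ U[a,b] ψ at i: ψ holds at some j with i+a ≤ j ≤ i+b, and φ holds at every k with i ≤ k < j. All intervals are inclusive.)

Need earliest j ≥ 4 with <>[0,1] (!ok | alarm), and !alarm at every k in [4,j-1].
  j=4: rhs fails.
  j=5: rhs fails.
  j=6: rhs holds; lhs holds on [4,5]. k = 2.

2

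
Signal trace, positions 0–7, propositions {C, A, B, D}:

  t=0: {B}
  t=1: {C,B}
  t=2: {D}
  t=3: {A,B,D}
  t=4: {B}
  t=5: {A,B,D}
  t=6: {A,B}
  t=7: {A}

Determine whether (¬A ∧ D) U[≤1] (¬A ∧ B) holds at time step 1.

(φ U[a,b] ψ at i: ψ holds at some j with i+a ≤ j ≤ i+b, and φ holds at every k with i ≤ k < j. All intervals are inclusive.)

Need some j in [1,2] with (¬A ∧ B), and (¬A ∧ D) at every k in [1,j-1].
  j=1: (¬A ∧ B) holds; no prefix to check → satisfied.

True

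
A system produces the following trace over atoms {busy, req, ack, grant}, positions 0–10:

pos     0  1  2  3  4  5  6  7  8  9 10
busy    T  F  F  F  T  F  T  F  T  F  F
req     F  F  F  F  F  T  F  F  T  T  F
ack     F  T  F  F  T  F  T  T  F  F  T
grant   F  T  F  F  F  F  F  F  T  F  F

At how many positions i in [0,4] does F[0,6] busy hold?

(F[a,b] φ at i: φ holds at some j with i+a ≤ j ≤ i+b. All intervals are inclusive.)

Evaluate at each i in [0,4]:
  i=0: ✓ (witness j=0)
  i=1: ✓ (witness j=4)
  i=2: ✓ (witness j=4)
  i=3: ✓ (witness j=4)
  i=4: ✓ (witness j=4)
Positions where it holds: {0, 1, 2, 3, 4} → 5.

5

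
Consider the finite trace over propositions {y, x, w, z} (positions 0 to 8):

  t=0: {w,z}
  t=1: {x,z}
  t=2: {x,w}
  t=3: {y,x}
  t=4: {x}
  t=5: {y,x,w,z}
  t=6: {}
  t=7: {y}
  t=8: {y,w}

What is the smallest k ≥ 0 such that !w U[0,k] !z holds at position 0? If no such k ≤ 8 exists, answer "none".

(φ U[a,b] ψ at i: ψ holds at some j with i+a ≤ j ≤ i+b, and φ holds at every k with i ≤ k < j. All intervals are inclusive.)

none

Need earliest j ≥ 0 with !z, and !w at every k in [0,j-1].
  j=0: rhs fails.
  j=1: rhs fails.
  j=2: rhs holds but lhs fails at k=0.
  j=3: rhs holds but lhs fails at k=0.
  j=4: rhs holds but lhs fails at k=0.
  j=5: rhs fails.
  j=6: rhs holds but lhs fails at k=0.
  j=7: rhs holds but lhs fails at k=0.
  j=8: rhs holds but lhs fails at k=0.
No witness within the range → none.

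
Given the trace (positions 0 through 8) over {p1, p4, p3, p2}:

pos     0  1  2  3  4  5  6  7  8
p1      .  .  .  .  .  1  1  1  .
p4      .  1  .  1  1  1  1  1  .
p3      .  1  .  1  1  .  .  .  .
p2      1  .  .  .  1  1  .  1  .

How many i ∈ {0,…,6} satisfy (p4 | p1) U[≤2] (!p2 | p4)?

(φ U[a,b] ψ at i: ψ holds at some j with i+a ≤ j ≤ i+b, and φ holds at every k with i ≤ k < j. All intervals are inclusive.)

6

Evaluate at each i in [0,6]:
  i=0: ✗ (lhs fails at k=0 before rhs at j=1)
  i=1: ✓ (rhs at j=1)
  i=2: ✓ (rhs at j=2)
  i=3: ✓ (rhs at j=3)
  i=4: ✓ (rhs at j=4)
  i=5: ✓ (rhs at j=5)
  i=6: ✓ (rhs at j=6)
Positions where it holds: {1, 2, 3, 4, 5, 6} → 6.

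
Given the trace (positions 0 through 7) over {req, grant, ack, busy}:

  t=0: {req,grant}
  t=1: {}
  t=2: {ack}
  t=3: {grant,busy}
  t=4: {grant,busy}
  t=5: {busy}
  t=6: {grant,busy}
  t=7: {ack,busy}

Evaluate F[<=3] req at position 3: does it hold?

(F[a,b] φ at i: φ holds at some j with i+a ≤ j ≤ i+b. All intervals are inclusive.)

Check req at each j in [3,6]:
  j=3: false
  j=4: false
  j=5: false
  j=6: false
No position in the window satisfies it → formula fails.

False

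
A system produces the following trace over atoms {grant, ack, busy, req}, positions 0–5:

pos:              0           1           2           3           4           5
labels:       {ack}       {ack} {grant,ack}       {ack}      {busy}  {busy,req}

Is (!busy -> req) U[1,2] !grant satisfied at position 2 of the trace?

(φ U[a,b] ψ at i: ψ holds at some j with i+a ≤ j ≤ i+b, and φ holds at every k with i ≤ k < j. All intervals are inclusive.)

Does not hold

Need some j in [3,4] with !grant, and (!busy -> req) at every k in [2,j-1].
  j=3: !grant holds, but (!busy -> req) fails at k=2 → not this j.
  j=4: !grant holds, but (!busy -> req) fails at k=2 → not this j.
No j in the window works → until fails.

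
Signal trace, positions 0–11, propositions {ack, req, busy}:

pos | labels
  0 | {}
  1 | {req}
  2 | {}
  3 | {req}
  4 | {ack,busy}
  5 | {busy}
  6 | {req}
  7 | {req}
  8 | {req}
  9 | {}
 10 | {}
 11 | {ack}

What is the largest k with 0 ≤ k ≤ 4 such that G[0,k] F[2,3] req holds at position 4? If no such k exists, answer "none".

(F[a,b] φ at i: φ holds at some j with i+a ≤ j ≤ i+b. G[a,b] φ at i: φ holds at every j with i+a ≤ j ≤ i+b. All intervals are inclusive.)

2

F[2,3] req must hold from j=4 onward; find where it first fails.
  j=4: holds
  j=5: holds
  j=6: holds
  j=7: fails
Holds on [4,6], so largest k = 2.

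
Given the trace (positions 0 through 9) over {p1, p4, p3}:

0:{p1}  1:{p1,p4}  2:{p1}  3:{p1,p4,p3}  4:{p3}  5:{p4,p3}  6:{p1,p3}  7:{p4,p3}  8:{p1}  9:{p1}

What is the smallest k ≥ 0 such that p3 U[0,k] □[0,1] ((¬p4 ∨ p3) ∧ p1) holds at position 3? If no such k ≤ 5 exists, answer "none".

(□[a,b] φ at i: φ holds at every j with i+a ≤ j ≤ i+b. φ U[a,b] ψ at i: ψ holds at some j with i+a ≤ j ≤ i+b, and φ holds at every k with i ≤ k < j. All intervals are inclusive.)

5

Need earliest j ≥ 3 with □[0,1] ((¬p4 ∨ p3) ∧ p1), and p3 at every k in [3,j-1].
  j=3: rhs fails.
  j=4: rhs fails.
  j=5: rhs fails.
  j=6: rhs fails.
  j=7: rhs fails.
  j=8: rhs holds; lhs holds on [3,7]. k = 5.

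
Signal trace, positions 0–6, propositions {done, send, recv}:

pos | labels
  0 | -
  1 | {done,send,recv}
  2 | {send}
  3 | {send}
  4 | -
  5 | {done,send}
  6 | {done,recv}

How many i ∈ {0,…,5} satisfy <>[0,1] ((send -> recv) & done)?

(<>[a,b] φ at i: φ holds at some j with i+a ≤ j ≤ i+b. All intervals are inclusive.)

3

Evaluate at each i in [0,5]:
  i=0: ✓ (witness j=1)
  i=1: ✓ (witness j=1)
  i=2: ✗ (none in [2,3])
  i=3: ✗ (none in [3,4])
  i=4: ✗ (none in [4,5])
  i=5: ✓ (witness j=6)
Positions where it holds: {0, 1, 5} → 3.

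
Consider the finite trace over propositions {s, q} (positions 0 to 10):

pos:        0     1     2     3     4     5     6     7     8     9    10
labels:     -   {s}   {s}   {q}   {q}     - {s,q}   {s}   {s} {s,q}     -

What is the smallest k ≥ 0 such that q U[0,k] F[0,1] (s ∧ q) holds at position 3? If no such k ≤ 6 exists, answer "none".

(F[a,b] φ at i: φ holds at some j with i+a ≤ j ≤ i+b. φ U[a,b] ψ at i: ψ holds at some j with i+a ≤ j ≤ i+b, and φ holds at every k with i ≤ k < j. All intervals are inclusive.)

Need earliest j ≥ 3 with F[0,1] (s ∧ q), and q at every k in [3,j-1].
  j=3: rhs fails.
  j=4: rhs fails.
  j=5: rhs holds; lhs holds on [3,4]. k = 2.

2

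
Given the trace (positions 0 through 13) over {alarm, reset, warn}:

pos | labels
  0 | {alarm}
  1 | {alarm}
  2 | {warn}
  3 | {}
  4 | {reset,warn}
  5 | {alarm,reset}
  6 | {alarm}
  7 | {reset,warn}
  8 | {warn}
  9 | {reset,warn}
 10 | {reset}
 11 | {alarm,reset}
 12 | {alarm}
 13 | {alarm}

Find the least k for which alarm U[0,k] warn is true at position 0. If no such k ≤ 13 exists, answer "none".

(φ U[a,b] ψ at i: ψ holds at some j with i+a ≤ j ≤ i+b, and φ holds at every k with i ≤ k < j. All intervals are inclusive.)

2

Need earliest j ≥ 0 with warn, and alarm at every k in [0,j-1].
  j=0: rhs fails.
  j=1: rhs fails.
  j=2: rhs holds; lhs holds on [0,1]. k = 2.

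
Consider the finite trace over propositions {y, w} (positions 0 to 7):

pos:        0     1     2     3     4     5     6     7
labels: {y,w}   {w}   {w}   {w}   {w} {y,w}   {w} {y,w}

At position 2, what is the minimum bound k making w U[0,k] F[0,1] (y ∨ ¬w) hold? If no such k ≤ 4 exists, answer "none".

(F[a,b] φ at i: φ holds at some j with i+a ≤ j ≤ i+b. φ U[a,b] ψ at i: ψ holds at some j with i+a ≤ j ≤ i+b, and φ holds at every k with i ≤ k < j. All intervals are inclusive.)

2

Need earliest j ≥ 2 with F[0,1] (y ∨ ¬w), and w at every k in [2,j-1].
  j=2: rhs fails.
  j=3: rhs fails.
  j=4: rhs holds; lhs holds on [2,3]. k = 2.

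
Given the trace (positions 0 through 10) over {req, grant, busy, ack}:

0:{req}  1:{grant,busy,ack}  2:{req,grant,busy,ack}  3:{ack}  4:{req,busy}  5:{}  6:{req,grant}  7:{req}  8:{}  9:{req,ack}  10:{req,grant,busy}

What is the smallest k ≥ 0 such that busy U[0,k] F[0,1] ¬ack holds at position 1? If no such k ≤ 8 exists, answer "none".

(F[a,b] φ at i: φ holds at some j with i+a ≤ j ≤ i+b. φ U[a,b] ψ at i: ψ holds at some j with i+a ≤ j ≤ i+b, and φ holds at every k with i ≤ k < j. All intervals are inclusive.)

2

Need earliest j ≥ 1 with F[0,1] ¬ack, and busy at every k in [1,j-1].
  j=1: rhs fails.
  j=2: rhs fails.
  j=3: rhs holds; lhs holds on [1,2]. k = 2.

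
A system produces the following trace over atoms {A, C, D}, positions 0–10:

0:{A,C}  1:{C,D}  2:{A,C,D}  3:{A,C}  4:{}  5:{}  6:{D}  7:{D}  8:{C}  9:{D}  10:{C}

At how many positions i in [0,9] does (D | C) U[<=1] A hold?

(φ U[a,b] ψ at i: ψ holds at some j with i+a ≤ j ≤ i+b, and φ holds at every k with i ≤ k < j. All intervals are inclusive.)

4

Evaluate at each i in [0,9]:
  i=0: ✓ (rhs at j=0)
  i=1: ✓ (rhs at j=2; lhs holds on [1,1])
  i=2: ✓ (rhs at j=2)
  i=3: ✓ (rhs at j=3)
  i=4: ✗ (no rhs in [4,5])
  i=5: ✗ (no rhs in [5,6])
  i=6: ✗ (no rhs in [6,7])
  i=7: ✗ (no rhs in [7,8])
  i=8: ✗ (no rhs in [8,9])
  i=9: ✗ (no rhs in [9,10])
Positions where it holds: {0, 1, 2, 3} → 4.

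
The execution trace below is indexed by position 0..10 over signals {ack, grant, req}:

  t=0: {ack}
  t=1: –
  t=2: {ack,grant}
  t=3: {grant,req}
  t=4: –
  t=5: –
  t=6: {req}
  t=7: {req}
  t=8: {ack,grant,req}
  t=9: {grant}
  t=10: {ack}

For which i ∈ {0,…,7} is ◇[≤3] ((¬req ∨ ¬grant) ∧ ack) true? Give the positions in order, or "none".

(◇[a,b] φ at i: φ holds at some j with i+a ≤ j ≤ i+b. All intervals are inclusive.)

0, 1, 2, 7

Evaluate at each i in [0,7]:
  i=0: ✓ (witness j=0)
  i=1: ✓ (witness j=2)
  i=2: ✓ (witness j=2)
  i=3: ✗ (none in [3,6])
  i=4: ✗ (none in [4,7])
  i=5: ✗ (none in [5,8])
  i=6: ✗ (none in [6,9])
  i=7: ✓ (witness j=10)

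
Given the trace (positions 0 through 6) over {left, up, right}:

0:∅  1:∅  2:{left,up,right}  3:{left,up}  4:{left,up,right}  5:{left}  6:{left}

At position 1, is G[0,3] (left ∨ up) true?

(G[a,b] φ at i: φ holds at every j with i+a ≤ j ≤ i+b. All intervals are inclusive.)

Check (left ∨ up) at every j in [1,4]:
  j=1: false
  j=2: true
  j=3: true
  j=4: true
Fails at j=1 → formula fails.

False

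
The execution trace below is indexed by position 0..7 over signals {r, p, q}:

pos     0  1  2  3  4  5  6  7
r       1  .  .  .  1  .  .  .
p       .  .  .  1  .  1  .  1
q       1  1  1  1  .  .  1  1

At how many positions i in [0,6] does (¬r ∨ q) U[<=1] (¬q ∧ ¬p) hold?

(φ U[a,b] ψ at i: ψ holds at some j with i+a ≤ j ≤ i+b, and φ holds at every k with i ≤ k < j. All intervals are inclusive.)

2

Evaluate at each i in [0,6]:
  i=0: ✗ (no rhs in [0,1])
  i=1: ✗ (no rhs in [1,2])
  i=2: ✗ (no rhs in [2,3])
  i=3: ✓ (rhs at j=4; lhs holds on [3,3])
  i=4: ✓ (rhs at j=4)
  i=5: ✗ (no rhs in [5,6])
  i=6: ✗ (no rhs in [6,7])
Positions where it holds: {3, 4} → 2.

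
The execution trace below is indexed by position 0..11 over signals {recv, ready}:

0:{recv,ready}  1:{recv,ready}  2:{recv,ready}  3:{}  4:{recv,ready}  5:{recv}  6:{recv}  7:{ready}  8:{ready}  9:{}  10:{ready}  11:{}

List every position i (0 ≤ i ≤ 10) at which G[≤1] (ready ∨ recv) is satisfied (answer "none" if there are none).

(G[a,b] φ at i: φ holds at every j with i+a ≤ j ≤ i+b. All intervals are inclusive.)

Evaluate at each i in [0,10]:
  i=0: ✓ (all of [0,1])
  i=1: ✓ (all of [1,2])
  i=2: ✗ (fails at j=3)
  i=3: ✗ (fails at j=3)
  i=4: ✓ (all of [4,5])
  i=5: ✓ (all of [5,6])
  i=6: ✓ (all of [6,7])
  i=7: ✓ (all of [7,8])
  i=8: ✗ (fails at j=9)
  i=9: ✗ (fails at j=9)
  i=10: ✗ (fails at j=11)

0, 1, 4, 5, 6, 7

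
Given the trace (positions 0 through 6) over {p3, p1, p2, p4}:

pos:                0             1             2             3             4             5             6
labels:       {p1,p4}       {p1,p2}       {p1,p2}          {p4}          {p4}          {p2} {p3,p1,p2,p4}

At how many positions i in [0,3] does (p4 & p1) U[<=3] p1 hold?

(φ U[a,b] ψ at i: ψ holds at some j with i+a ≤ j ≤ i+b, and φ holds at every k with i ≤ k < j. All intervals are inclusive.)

Evaluate at each i in [0,3]:
  i=0: ✓ (rhs at j=0)
  i=1: ✓ (rhs at j=1)
  i=2: ✓ (rhs at j=2)
  i=3: ✗ (lhs fails at k=3 before rhs at j=6)
Positions where it holds: {0, 1, 2} → 3.

3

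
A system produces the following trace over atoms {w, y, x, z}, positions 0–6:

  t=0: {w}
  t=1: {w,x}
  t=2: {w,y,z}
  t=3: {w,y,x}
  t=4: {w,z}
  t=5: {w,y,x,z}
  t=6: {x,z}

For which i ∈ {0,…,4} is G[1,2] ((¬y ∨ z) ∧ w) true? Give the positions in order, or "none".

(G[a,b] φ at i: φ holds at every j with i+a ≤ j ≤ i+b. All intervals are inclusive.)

Evaluate at each i in [0,4]:
  i=0: ✓ (all of [1,2])
  i=1: ✗ (fails at j=3)
  i=2: ✗ (fails at j=3)
  i=3: ✓ (all of [4,5])
  i=4: ✗ (fails at j=6)

0, 3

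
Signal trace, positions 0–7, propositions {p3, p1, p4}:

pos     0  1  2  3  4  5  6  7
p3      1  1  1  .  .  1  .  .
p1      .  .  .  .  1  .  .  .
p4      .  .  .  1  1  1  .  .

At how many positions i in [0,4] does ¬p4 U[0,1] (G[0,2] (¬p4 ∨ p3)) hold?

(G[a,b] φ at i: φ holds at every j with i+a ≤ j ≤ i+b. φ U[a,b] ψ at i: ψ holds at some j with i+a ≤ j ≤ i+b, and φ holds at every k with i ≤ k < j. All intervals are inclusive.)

Evaluate at each i in [0,4]:
  i=0: ✓ (rhs at j=0)
  i=1: ✗ (no rhs in [1,2])
  i=2: ✗ (no rhs in [2,3])
  i=3: ✗ (no rhs in [3,4])
  i=4: ✗ (lhs fails at k=4 before rhs at j=5)
Positions where it holds: {0} → 1.

1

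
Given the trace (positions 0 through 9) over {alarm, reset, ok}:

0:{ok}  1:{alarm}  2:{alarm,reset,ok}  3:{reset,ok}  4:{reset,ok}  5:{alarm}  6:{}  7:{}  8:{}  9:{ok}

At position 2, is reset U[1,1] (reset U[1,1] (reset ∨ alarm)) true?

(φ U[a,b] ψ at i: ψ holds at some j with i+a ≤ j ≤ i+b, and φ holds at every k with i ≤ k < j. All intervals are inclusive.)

True

Need some j in [3,3] with (reset U[1,1] (reset ∨ alarm)), and reset at every k in [2,j-1].
  j=3: (reset U[1,1] (reset ∨ alarm)) holds; reset holds at every k in [2,2] → satisfied.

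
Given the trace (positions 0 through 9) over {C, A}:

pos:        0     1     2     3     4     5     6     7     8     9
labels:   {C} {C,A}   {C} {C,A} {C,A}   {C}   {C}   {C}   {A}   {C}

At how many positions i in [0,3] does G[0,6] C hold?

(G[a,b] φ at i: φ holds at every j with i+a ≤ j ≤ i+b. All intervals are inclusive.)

2

Evaluate at each i in [0,3]:
  i=0: ✓ (all of [0,6])
  i=1: ✓ (all of [1,7])
  i=2: ✗ (fails at j=8)
  i=3: ✗ (fails at j=8)
Positions where it holds: {0, 1} → 2.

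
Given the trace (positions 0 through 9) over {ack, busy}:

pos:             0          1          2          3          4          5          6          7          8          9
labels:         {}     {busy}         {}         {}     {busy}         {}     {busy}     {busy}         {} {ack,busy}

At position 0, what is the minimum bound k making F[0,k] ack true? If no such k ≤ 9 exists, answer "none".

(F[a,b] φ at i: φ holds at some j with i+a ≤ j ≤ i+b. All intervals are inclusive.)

9

Scan j = 0,1,… for ack:
  j=0: fails
  j=1: fails
  j=2: fails
  j=3: fails
  j=4: fails
  j=5: fails
  j=6: fails
  j=7: fails
  j=8: fails
  j=9: holds
First hit at j=9, so smallest k = 9-0 = 9.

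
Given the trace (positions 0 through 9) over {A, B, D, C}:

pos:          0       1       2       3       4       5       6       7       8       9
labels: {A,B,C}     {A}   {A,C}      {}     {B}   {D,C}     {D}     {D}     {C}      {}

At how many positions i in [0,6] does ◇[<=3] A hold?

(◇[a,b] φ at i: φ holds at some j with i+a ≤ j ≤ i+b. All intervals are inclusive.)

3

Evaluate at each i in [0,6]:
  i=0: ✓ (witness j=0)
  i=1: ✓ (witness j=1)
  i=2: ✓ (witness j=2)
  i=3: ✗ (none in [3,6])
  i=4: ✗ (none in [4,7])
  i=5: ✗ (none in [5,8])
  i=6: ✗ (none in [6,9])
Positions where it holds: {0, 1, 2} → 3.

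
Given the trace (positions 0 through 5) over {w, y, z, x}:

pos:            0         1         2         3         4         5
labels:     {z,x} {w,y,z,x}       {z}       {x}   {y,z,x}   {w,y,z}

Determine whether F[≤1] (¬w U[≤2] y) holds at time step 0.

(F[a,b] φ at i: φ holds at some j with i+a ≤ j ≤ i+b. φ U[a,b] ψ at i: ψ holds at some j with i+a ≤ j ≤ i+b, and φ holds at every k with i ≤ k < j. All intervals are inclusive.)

Holds

Check (¬w U[≤2] y) at each j in [0,1]:
  j=0: holds
  j=1: holds
Found at j=0 → formula holds.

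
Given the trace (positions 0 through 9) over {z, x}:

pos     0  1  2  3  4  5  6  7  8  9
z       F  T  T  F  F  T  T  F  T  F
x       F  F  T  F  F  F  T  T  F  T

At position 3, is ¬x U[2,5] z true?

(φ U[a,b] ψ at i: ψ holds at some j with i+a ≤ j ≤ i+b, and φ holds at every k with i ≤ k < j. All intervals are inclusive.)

Need some j in [5,8] with z, and ¬x at every k in [3,j-1].
  j=5: z holds; ¬x holds at every k in [3,4] → satisfied.

True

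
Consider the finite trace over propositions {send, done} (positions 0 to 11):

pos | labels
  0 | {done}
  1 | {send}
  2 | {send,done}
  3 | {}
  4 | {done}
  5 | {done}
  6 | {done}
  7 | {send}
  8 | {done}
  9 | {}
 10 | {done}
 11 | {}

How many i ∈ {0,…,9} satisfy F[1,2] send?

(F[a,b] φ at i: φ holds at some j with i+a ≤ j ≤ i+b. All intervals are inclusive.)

4

Evaluate at each i in [0,9]:
  i=0: ✓ (witness j=1)
  i=1: ✓ (witness j=2)
  i=2: ✗ (none in [3,4])
  i=3: ✗ (none in [4,5])
  i=4: ✗ (none in [5,6])
  i=5: ✓ (witness j=7)
  i=6: ✓ (witness j=7)
  i=7: ✗ (none in [8,9])
  i=8: ✗ (none in [9,10])
  i=9: ✗ (none in [10,11])
Positions where it holds: {0, 1, 5, 6} → 4.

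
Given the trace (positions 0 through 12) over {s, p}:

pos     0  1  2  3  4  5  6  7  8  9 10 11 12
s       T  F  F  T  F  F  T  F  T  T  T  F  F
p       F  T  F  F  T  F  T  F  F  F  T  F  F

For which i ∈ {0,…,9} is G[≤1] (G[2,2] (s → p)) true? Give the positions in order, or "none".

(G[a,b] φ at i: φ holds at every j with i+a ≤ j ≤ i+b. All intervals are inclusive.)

2, 3, 4, 8, 9

Evaluate at each i in [0,9]:
  i=0: ✗ (fails at j=1)
  i=1: ✗ (fails at j=1)
  i=2: ✓ (all of [2,3])
  i=3: ✓ (all of [3,4])
  i=4: ✓ (all of [4,5])
  i=5: ✗ (fails at j=6)
  i=6: ✗ (fails at j=6)
  i=7: ✗ (fails at j=7)
  i=8: ✓ (all of [8,9])
  i=9: ✓ (all of [9,10])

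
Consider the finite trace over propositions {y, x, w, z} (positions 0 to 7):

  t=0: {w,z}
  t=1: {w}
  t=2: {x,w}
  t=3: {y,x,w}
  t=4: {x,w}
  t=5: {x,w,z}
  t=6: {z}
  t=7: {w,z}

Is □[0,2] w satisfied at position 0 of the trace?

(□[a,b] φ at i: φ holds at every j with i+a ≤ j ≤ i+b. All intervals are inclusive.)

True

Check w at every j in [0,2]:
  j=0: true
  j=1: true
  j=2: true
All positions satisfy it → formula holds.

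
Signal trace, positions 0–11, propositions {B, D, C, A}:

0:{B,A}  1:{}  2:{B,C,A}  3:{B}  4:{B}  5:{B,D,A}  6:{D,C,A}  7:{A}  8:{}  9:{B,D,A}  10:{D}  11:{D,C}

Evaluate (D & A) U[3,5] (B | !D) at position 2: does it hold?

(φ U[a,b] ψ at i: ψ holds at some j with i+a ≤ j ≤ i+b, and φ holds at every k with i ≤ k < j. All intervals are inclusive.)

Need some j in [5,7] with (B | !D), and (D & A) at every k in [2,j-1].
  j=5: (B | !D) holds, but (D & A) fails at k=2 → not this j.
  j=6: (B | !D) false.
  j=7: (B | !D) holds, but (D & A) fails at k=2 → not this j.
No j in the window works → until fails.

Does not hold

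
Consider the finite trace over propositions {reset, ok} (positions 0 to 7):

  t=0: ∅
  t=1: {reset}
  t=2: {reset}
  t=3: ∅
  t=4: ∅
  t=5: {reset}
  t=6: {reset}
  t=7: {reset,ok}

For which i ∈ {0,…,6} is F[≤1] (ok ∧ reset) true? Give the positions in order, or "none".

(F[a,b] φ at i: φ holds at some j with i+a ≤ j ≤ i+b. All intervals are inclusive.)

Evaluate at each i in [0,6]:
  i=0: ✗ (none in [0,1])
  i=1: ✗ (none in [1,2])
  i=2: ✗ (none in [2,3])
  i=3: ✗ (none in [3,4])
  i=4: ✗ (none in [4,5])
  i=5: ✗ (none in [5,6])
  i=6: ✓ (witness j=7)

6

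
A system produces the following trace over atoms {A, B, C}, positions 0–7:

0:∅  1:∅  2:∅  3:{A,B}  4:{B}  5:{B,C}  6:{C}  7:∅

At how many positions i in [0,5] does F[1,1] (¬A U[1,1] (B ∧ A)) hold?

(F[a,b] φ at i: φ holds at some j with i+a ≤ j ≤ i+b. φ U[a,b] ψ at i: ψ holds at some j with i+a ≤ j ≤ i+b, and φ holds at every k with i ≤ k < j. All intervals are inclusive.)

Evaluate at each i in [0,5]:
  i=0: ✗ (none in [1,1])
  i=1: ✓ (witness j=2)
  i=2: ✗ (none in [3,3])
  i=3: ✗ (none in [4,4])
  i=4: ✗ (none in [5,5])
  i=5: ✗ (none in [6,6])
Positions where it holds: {1} → 1.

1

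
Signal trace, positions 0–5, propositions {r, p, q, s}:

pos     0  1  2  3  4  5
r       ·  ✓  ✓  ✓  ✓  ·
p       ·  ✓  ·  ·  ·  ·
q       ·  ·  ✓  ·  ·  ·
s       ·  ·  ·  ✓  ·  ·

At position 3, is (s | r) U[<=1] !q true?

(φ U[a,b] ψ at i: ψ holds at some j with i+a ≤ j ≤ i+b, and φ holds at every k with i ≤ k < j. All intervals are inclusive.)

Need some j in [3,4] with !q, and (s | r) at every k in [3,j-1].
  j=3: !q holds; no prefix to check → satisfied.

True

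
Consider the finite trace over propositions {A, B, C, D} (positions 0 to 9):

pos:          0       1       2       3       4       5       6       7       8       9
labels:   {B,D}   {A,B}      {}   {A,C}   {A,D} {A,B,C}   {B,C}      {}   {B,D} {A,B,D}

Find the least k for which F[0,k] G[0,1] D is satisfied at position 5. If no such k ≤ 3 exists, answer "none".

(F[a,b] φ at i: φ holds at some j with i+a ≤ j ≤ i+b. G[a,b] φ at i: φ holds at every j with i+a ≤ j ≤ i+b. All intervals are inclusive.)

Scan j = 5,6,… for G[0,1] D:
  j=5: fails
  j=6: fails
  j=7: fails
  j=8: holds
First hit at j=8, so smallest k = 8-5 = 3.

3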